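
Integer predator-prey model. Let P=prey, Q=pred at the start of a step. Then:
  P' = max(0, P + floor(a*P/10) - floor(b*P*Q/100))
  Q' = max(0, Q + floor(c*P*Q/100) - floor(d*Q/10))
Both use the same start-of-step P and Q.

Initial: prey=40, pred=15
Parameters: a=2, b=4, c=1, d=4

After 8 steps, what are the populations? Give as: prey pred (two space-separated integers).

Step 1: prey: 40+8-24=24; pred: 15+6-6=15
Step 2: prey: 24+4-14=14; pred: 15+3-6=12
Step 3: prey: 14+2-6=10; pred: 12+1-4=9
Step 4: prey: 10+2-3=9; pred: 9+0-3=6
Step 5: prey: 9+1-2=8; pred: 6+0-2=4
Step 6: prey: 8+1-1=8; pred: 4+0-1=3
Step 7: prey: 8+1-0=9; pred: 3+0-1=2
Step 8: prey: 9+1-0=10; pred: 2+0-0=2

Answer: 10 2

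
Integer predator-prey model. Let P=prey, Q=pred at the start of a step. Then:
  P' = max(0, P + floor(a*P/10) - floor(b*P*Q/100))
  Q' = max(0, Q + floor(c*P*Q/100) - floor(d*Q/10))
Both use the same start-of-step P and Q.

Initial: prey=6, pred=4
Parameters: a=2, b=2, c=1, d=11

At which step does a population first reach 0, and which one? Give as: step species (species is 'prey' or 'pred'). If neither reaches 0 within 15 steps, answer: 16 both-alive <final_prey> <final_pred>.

Answer: 1 pred

Derivation:
Step 1: prey: 6+1-0=7; pred: 4+0-4=0
First extinction: pred at step 1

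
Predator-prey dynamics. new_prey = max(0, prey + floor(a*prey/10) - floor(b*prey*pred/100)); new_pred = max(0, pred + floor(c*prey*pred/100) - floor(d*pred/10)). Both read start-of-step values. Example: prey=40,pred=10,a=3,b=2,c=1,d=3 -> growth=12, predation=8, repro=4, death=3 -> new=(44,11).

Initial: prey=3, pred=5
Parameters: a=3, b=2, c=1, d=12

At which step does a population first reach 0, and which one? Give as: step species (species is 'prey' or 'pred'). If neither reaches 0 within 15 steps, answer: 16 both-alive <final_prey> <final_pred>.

Answer: 1 pred

Derivation:
Step 1: prey: 3+0-0=3; pred: 5+0-6=0
First extinction: pred at step 1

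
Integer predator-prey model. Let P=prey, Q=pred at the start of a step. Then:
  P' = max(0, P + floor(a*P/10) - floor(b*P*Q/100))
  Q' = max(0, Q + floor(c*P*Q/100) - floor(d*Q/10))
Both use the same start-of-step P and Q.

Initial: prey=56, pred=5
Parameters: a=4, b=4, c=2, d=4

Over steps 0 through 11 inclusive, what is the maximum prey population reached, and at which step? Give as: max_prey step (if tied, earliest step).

Answer: 72 2

Derivation:
Step 1: prey: 56+22-11=67; pred: 5+5-2=8
Step 2: prey: 67+26-21=72; pred: 8+10-3=15
Step 3: prey: 72+28-43=57; pred: 15+21-6=30
Step 4: prey: 57+22-68=11; pred: 30+34-12=52
Step 5: prey: 11+4-22=0; pred: 52+11-20=43
Step 6: prey: 0+0-0=0; pred: 43+0-17=26
Step 7: prey: 0+0-0=0; pred: 26+0-10=16
Step 8: prey: 0+0-0=0; pred: 16+0-6=10
Step 9: prey: 0+0-0=0; pred: 10+0-4=6
Step 10: prey: 0+0-0=0; pred: 6+0-2=4
Step 11: prey: 0+0-0=0; pred: 4+0-1=3
Max prey = 72 at step 2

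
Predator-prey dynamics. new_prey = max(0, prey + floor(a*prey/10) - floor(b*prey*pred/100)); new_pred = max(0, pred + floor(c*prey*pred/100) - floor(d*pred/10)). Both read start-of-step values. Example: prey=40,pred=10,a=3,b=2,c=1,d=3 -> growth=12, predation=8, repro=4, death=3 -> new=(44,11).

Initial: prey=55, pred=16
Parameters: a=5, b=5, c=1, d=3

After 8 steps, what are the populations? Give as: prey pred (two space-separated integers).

Step 1: prey: 55+27-44=38; pred: 16+8-4=20
Step 2: prey: 38+19-38=19; pred: 20+7-6=21
Step 3: prey: 19+9-19=9; pred: 21+3-6=18
Step 4: prey: 9+4-8=5; pred: 18+1-5=14
Step 5: prey: 5+2-3=4; pred: 14+0-4=10
Step 6: prey: 4+2-2=4; pred: 10+0-3=7
Step 7: prey: 4+2-1=5; pred: 7+0-2=5
Step 8: prey: 5+2-1=6; pred: 5+0-1=4

Answer: 6 4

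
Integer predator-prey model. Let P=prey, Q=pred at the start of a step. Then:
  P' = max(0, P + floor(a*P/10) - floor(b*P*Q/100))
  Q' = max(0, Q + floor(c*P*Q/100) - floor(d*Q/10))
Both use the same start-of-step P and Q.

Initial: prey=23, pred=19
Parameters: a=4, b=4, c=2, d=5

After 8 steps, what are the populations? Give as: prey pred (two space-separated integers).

Answer: 23 1

Derivation:
Step 1: prey: 23+9-17=15; pred: 19+8-9=18
Step 2: prey: 15+6-10=11; pred: 18+5-9=14
Step 3: prey: 11+4-6=9; pred: 14+3-7=10
Step 4: prey: 9+3-3=9; pred: 10+1-5=6
Step 5: prey: 9+3-2=10; pred: 6+1-3=4
Step 6: prey: 10+4-1=13; pred: 4+0-2=2
Step 7: prey: 13+5-1=17; pred: 2+0-1=1
Step 8: prey: 17+6-0=23; pred: 1+0-0=1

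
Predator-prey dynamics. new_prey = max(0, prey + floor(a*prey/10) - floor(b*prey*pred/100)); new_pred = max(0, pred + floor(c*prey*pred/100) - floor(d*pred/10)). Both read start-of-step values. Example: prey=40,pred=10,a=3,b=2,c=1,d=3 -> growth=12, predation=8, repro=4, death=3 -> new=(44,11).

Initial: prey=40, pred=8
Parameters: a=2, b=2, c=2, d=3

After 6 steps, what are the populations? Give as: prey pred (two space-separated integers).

Answer: 2 38

Derivation:
Step 1: prey: 40+8-6=42; pred: 8+6-2=12
Step 2: prey: 42+8-10=40; pred: 12+10-3=19
Step 3: prey: 40+8-15=33; pred: 19+15-5=29
Step 4: prey: 33+6-19=20; pred: 29+19-8=40
Step 5: prey: 20+4-16=8; pred: 40+16-12=44
Step 6: prey: 8+1-7=2; pred: 44+7-13=38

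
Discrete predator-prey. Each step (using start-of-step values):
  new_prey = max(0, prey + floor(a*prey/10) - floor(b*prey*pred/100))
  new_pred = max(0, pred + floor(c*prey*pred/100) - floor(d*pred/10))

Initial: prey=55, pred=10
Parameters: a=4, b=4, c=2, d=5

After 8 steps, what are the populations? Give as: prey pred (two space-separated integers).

Step 1: prey: 55+22-22=55; pred: 10+11-5=16
Step 2: prey: 55+22-35=42; pred: 16+17-8=25
Step 3: prey: 42+16-42=16; pred: 25+21-12=34
Step 4: prey: 16+6-21=1; pred: 34+10-17=27
Step 5: prey: 1+0-1=0; pred: 27+0-13=14
Step 6: prey: 0+0-0=0; pred: 14+0-7=7
Step 7: prey: 0+0-0=0; pred: 7+0-3=4
Step 8: prey: 0+0-0=0; pred: 4+0-2=2

Answer: 0 2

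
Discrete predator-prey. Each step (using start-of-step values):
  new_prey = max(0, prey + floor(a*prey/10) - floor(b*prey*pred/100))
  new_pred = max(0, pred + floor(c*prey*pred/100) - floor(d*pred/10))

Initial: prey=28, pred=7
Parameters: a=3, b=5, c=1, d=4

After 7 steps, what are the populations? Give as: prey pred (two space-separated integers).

Answer: 42 4

Derivation:
Step 1: prey: 28+8-9=27; pred: 7+1-2=6
Step 2: prey: 27+8-8=27; pred: 6+1-2=5
Step 3: prey: 27+8-6=29; pred: 5+1-2=4
Step 4: prey: 29+8-5=32; pred: 4+1-1=4
Step 5: prey: 32+9-6=35; pred: 4+1-1=4
Step 6: prey: 35+10-7=38; pred: 4+1-1=4
Step 7: prey: 38+11-7=42; pred: 4+1-1=4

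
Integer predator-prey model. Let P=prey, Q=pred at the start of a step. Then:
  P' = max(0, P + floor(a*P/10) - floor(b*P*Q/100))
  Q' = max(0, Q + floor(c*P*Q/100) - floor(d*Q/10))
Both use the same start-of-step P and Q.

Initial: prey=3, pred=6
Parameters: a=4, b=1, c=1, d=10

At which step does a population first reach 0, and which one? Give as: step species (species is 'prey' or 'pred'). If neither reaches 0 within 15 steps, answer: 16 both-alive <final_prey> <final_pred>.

Answer: 1 pred

Derivation:
Step 1: prey: 3+1-0=4; pred: 6+0-6=0
First extinction: pred at step 1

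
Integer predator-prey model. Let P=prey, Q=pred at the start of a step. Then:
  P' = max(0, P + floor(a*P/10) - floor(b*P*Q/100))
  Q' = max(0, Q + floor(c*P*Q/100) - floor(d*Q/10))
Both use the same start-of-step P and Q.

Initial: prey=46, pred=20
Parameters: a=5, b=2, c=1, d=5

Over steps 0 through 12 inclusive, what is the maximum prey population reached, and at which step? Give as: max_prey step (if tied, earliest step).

Answer: 75 5

Derivation:
Step 1: prey: 46+23-18=51; pred: 20+9-10=19
Step 2: prey: 51+25-19=57; pred: 19+9-9=19
Step 3: prey: 57+28-21=64; pred: 19+10-9=20
Step 4: prey: 64+32-25=71; pred: 20+12-10=22
Step 5: prey: 71+35-31=75; pred: 22+15-11=26
Step 6: prey: 75+37-39=73; pred: 26+19-13=32
Step 7: prey: 73+36-46=63; pred: 32+23-16=39
Step 8: prey: 63+31-49=45; pred: 39+24-19=44
Step 9: prey: 45+22-39=28; pred: 44+19-22=41
Step 10: prey: 28+14-22=20; pred: 41+11-20=32
Step 11: prey: 20+10-12=18; pred: 32+6-16=22
Step 12: prey: 18+9-7=20; pred: 22+3-11=14
Max prey = 75 at step 5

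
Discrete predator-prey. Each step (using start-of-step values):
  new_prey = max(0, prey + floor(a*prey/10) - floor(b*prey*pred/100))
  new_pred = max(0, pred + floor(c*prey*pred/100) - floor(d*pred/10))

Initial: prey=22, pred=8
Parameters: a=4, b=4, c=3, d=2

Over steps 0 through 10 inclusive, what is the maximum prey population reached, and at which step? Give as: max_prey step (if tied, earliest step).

Answer: 23 1

Derivation:
Step 1: prey: 22+8-7=23; pred: 8+5-1=12
Step 2: prey: 23+9-11=21; pred: 12+8-2=18
Step 3: prey: 21+8-15=14; pred: 18+11-3=26
Step 4: prey: 14+5-14=5; pred: 26+10-5=31
Step 5: prey: 5+2-6=1; pred: 31+4-6=29
Step 6: prey: 1+0-1=0; pred: 29+0-5=24
Step 7: prey: 0+0-0=0; pred: 24+0-4=20
Step 8: prey: 0+0-0=0; pred: 20+0-4=16
Step 9: prey: 0+0-0=0; pred: 16+0-3=13
Step 10: prey: 0+0-0=0; pred: 13+0-2=11
Max prey = 23 at step 1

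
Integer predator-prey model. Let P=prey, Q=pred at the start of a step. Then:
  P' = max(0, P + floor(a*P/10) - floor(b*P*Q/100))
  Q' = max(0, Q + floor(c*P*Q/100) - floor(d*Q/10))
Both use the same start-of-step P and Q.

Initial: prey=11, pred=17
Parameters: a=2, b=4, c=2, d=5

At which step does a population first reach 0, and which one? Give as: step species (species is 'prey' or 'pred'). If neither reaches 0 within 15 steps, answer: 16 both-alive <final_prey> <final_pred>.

Step 1: prey: 11+2-7=6; pred: 17+3-8=12
Step 2: prey: 6+1-2=5; pred: 12+1-6=7
Step 3: prey: 5+1-1=5; pred: 7+0-3=4
Step 4: prey: 5+1-0=6; pred: 4+0-2=2
Step 5: prey: 6+1-0=7; pred: 2+0-1=1
Step 6: prey: 7+1-0=8; pred: 1+0-0=1
Step 7: prey: 8+1-0=9; pred: 1+0-0=1
Step 8: prey: 9+1-0=10; pred: 1+0-0=1
Step 9: prey: 10+2-0=12; pred: 1+0-0=1
Step 10: prey: 12+2-0=14; pred: 1+0-0=1
Step 11: prey: 14+2-0=16; pred: 1+0-0=1
Step 12: prey: 16+3-0=19; pred: 1+0-0=1
Step 13: prey: 19+3-0=22; pred: 1+0-0=1
Step 14: prey: 22+4-0=26; pred: 1+0-0=1
Step 15: prey: 26+5-1=30; pred: 1+0-0=1
No extinction within 15 steps

Answer: 16 both-alive 30 1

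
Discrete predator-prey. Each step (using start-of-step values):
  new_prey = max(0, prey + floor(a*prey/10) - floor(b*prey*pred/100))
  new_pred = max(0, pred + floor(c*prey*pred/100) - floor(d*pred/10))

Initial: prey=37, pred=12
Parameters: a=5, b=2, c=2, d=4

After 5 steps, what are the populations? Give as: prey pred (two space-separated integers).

Answer: 3 95

Derivation:
Step 1: prey: 37+18-8=47; pred: 12+8-4=16
Step 2: prey: 47+23-15=55; pred: 16+15-6=25
Step 3: prey: 55+27-27=55; pred: 25+27-10=42
Step 4: prey: 55+27-46=36; pred: 42+46-16=72
Step 5: prey: 36+18-51=3; pred: 72+51-28=95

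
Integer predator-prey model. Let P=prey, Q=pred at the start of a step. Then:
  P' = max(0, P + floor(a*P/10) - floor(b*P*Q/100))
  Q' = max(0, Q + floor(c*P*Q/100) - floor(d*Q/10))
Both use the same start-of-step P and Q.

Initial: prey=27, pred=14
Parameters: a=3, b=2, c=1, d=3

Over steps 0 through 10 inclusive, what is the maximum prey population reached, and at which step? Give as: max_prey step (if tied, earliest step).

Answer: 33 5

Derivation:
Step 1: prey: 27+8-7=28; pred: 14+3-4=13
Step 2: prey: 28+8-7=29; pred: 13+3-3=13
Step 3: prey: 29+8-7=30; pred: 13+3-3=13
Step 4: prey: 30+9-7=32; pred: 13+3-3=13
Step 5: prey: 32+9-8=33; pred: 13+4-3=14
Step 6: prey: 33+9-9=33; pred: 14+4-4=14
Step 7: prey: 33+9-9=33; pred: 14+4-4=14
Step 8: prey: 33+9-9=33; pred: 14+4-4=14
Step 9: prey: 33+9-9=33; pred: 14+4-4=14
Step 10: prey: 33+9-9=33; pred: 14+4-4=14
Max prey = 33 at step 5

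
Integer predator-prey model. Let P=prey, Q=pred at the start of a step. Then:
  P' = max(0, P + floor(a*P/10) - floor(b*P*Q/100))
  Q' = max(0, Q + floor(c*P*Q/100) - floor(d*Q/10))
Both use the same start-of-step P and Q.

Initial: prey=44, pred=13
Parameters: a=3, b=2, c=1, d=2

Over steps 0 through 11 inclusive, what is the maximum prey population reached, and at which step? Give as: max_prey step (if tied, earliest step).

Answer: 46 1

Derivation:
Step 1: prey: 44+13-11=46; pred: 13+5-2=16
Step 2: prey: 46+13-14=45; pred: 16+7-3=20
Step 3: prey: 45+13-18=40; pred: 20+9-4=25
Step 4: prey: 40+12-20=32; pred: 25+10-5=30
Step 5: prey: 32+9-19=22; pred: 30+9-6=33
Step 6: prey: 22+6-14=14; pred: 33+7-6=34
Step 7: prey: 14+4-9=9; pred: 34+4-6=32
Step 8: prey: 9+2-5=6; pred: 32+2-6=28
Step 9: prey: 6+1-3=4; pred: 28+1-5=24
Step 10: prey: 4+1-1=4; pred: 24+0-4=20
Step 11: prey: 4+1-1=4; pred: 20+0-4=16
Max prey = 46 at step 1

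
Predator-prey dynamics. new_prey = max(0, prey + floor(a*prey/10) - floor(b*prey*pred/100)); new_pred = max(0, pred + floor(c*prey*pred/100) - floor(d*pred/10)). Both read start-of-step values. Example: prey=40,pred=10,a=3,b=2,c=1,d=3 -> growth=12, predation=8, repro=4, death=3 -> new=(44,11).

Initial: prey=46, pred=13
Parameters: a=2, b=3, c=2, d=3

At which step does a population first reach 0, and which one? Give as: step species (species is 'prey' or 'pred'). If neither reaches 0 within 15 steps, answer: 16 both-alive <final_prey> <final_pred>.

Step 1: prey: 46+9-17=38; pred: 13+11-3=21
Step 2: prey: 38+7-23=22; pred: 21+15-6=30
Step 3: prey: 22+4-19=7; pred: 30+13-9=34
Step 4: prey: 7+1-7=1; pred: 34+4-10=28
Step 5: prey: 1+0-0=1; pred: 28+0-8=20
Step 6: prey: 1+0-0=1; pred: 20+0-6=14
Step 7: prey: 1+0-0=1; pred: 14+0-4=10
Step 8: prey: 1+0-0=1; pred: 10+0-3=7
Step 9: prey: 1+0-0=1; pred: 7+0-2=5
Step 10: prey: 1+0-0=1; pred: 5+0-1=4
Step 11: prey: 1+0-0=1; pred: 4+0-1=3
Step 12: prey: 1+0-0=1; pred: 3+0-0=3
Steps 13-15: state stable at prey=1, pred=3 (no change)
No extinction within 15 steps

Answer: 16 both-alive 1 3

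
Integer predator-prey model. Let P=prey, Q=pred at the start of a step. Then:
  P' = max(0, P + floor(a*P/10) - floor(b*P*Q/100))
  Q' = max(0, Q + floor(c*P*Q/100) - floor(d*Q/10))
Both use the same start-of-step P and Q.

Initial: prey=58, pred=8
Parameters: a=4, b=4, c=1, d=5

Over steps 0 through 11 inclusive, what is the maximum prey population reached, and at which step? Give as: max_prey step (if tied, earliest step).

Step 1: prey: 58+23-18=63; pred: 8+4-4=8
Step 2: prey: 63+25-20=68; pred: 8+5-4=9
Step 3: prey: 68+27-24=71; pred: 9+6-4=11
Step 4: prey: 71+28-31=68; pred: 11+7-5=13
Step 5: prey: 68+27-35=60; pred: 13+8-6=15
Step 6: prey: 60+24-36=48; pred: 15+9-7=17
Step 7: prey: 48+19-32=35; pred: 17+8-8=17
Step 8: prey: 35+14-23=26; pred: 17+5-8=14
Step 9: prey: 26+10-14=22; pred: 14+3-7=10
Step 10: prey: 22+8-8=22; pred: 10+2-5=7
Step 11: prey: 22+8-6=24; pred: 7+1-3=5
Max prey = 71 at step 3

Answer: 71 3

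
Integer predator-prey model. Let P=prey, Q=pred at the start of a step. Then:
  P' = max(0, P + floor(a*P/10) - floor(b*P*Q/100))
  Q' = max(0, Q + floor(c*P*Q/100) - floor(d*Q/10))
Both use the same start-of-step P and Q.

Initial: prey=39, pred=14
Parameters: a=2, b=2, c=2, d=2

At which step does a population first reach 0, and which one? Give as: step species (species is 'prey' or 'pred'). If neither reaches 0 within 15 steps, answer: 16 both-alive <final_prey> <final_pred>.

Answer: 16 both-alive 1 7

Derivation:
Step 1: prey: 39+7-10=36; pred: 14+10-2=22
Step 2: prey: 36+7-15=28; pred: 22+15-4=33
Step 3: prey: 28+5-18=15; pred: 33+18-6=45
Step 4: prey: 15+3-13=5; pred: 45+13-9=49
Step 5: prey: 5+1-4=2; pred: 49+4-9=44
Step 6: prey: 2+0-1=1; pred: 44+1-8=37
Step 7: prey: 1+0-0=1; pred: 37+0-7=30
Step 8: prey: 1+0-0=1; pred: 30+0-6=24
Step 9: prey: 1+0-0=1; pred: 24+0-4=20
Step 10: prey: 1+0-0=1; pred: 20+0-4=16
Step 11: prey: 1+0-0=1; pred: 16+0-3=13
Step 12: prey: 1+0-0=1; pred: 13+0-2=11
Step 13: prey: 1+0-0=1; pred: 11+0-2=9
Step 14: prey: 1+0-0=1; pred: 9+0-1=8
Step 15: prey: 1+0-0=1; pred: 8+0-1=7
No extinction within 15 steps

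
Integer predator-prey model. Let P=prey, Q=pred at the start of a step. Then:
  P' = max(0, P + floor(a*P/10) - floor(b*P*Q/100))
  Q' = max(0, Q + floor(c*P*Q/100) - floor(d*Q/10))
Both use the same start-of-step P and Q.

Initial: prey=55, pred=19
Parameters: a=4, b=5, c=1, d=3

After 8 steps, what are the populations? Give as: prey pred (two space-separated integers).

Step 1: prey: 55+22-52=25; pred: 19+10-5=24
Step 2: prey: 25+10-30=5; pred: 24+6-7=23
Step 3: prey: 5+2-5=2; pred: 23+1-6=18
Step 4: prey: 2+0-1=1; pred: 18+0-5=13
Step 5: prey: 1+0-0=1; pred: 13+0-3=10
Step 6: prey: 1+0-0=1; pred: 10+0-3=7
Step 7: prey: 1+0-0=1; pred: 7+0-2=5
Step 8: prey: 1+0-0=1; pred: 5+0-1=4

Answer: 1 4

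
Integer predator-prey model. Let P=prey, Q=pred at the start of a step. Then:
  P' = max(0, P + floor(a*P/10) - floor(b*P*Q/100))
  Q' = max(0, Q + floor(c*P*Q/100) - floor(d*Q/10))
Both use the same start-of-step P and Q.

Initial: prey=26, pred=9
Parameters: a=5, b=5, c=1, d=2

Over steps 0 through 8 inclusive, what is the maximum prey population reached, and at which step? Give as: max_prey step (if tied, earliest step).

Step 1: prey: 26+13-11=28; pred: 9+2-1=10
Step 2: prey: 28+14-14=28; pred: 10+2-2=10
Step 3: prey: 28+14-14=28; pred: 10+2-2=10
Step 4: prey: 28+14-14=28; pred: 10+2-2=10
Step 5: prey: 28+14-14=28; pred: 10+2-2=10
Step 6: prey: 28+14-14=28; pred: 10+2-2=10
Step 7: prey: 28+14-14=28; pred: 10+2-2=10
Step 8: prey: 28+14-14=28; pred: 10+2-2=10
Max prey = 28 at step 1

Answer: 28 1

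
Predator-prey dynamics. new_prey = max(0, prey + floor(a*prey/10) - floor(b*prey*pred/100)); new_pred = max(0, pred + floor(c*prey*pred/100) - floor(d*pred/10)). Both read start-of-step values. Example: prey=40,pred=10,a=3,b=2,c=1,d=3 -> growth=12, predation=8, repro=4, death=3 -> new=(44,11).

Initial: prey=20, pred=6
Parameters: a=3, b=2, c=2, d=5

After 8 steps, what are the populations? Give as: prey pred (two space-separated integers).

Answer: 57 30

Derivation:
Step 1: prey: 20+6-2=24; pred: 6+2-3=5
Step 2: prey: 24+7-2=29; pred: 5+2-2=5
Step 3: prey: 29+8-2=35; pred: 5+2-2=5
Step 4: prey: 35+10-3=42; pred: 5+3-2=6
Step 5: prey: 42+12-5=49; pred: 6+5-3=8
Step 6: prey: 49+14-7=56; pred: 8+7-4=11
Step 7: prey: 56+16-12=60; pred: 11+12-5=18
Step 8: prey: 60+18-21=57; pred: 18+21-9=30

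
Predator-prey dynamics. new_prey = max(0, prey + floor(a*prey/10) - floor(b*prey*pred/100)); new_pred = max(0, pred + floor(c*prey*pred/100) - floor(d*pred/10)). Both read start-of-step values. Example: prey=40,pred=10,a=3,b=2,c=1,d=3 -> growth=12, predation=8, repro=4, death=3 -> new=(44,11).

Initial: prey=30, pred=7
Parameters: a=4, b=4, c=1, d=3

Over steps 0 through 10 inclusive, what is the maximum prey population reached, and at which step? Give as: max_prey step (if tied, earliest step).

Answer: 54 6

Derivation:
Step 1: prey: 30+12-8=34; pred: 7+2-2=7
Step 2: prey: 34+13-9=38; pred: 7+2-2=7
Step 3: prey: 38+15-10=43; pred: 7+2-2=7
Step 4: prey: 43+17-12=48; pred: 7+3-2=8
Step 5: prey: 48+19-15=52; pred: 8+3-2=9
Step 6: prey: 52+20-18=54; pred: 9+4-2=11
Step 7: prey: 54+21-23=52; pred: 11+5-3=13
Step 8: prey: 52+20-27=45; pred: 13+6-3=16
Step 9: prey: 45+18-28=35; pred: 16+7-4=19
Step 10: prey: 35+14-26=23; pred: 19+6-5=20
Max prey = 54 at step 6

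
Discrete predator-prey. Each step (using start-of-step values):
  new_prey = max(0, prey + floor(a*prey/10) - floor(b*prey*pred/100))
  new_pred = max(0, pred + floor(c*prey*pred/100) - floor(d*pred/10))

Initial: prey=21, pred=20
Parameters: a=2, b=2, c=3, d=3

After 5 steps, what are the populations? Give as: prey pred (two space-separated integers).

Step 1: prey: 21+4-8=17; pred: 20+12-6=26
Step 2: prey: 17+3-8=12; pred: 26+13-7=32
Step 3: prey: 12+2-7=7; pred: 32+11-9=34
Step 4: prey: 7+1-4=4; pred: 34+7-10=31
Step 5: prey: 4+0-2=2; pred: 31+3-9=25

Answer: 2 25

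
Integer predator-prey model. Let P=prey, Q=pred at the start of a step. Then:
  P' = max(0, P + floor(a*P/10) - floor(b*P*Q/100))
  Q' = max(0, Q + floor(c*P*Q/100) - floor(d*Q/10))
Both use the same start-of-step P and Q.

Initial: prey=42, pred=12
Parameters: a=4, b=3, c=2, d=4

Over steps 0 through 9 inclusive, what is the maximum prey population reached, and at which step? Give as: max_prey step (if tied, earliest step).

Step 1: prey: 42+16-15=43; pred: 12+10-4=18
Step 2: prey: 43+17-23=37; pred: 18+15-7=26
Step 3: prey: 37+14-28=23; pred: 26+19-10=35
Step 4: prey: 23+9-24=8; pred: 35+16-14=37
Step 5: prey: 8+3-8=3; pred: 37+5-14=28
Step 6: prey: 3+1-2=2; pred: 28+1-11=18
Step 7: prey: 2+0-1=1; pred: 18+0-7=11
Step 8: prey: 1+0-0=1; pred: 11+0-4=7
Step 9: prey: 1+0-0=1; pred: 7+0-2=5
Max prey = 43 at step 1

Answer: 43 1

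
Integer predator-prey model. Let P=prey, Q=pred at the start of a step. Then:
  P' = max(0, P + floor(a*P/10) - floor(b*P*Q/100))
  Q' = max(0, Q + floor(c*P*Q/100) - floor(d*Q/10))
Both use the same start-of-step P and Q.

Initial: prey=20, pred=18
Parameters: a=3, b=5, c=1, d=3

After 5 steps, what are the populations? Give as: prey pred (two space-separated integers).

Answer: 2 5

Derivation:
Step 1: prey: 20+6-18=8; pred: 18+3-5=16
Step 2: prey: 8+2-6=4; pred: 16+1-4=13
Step 3: prey: 4+1-2=3; pred: 13+0-3=10
Step 4: prey: 3+0-1=2; pred: 10+0-3=7
Step 5: prey: 2+0-0=2; pred: 7+0-2=5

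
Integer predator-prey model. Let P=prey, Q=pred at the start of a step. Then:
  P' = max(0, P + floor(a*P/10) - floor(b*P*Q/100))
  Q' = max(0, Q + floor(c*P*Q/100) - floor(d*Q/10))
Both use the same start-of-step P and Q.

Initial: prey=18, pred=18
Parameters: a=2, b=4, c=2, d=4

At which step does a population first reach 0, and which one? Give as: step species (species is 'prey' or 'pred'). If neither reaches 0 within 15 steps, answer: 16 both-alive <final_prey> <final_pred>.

Answer: 16 both-alive 2 2

Derivation:
Step 1: prey: 18+3-12=9; pred: 18+6-7=17
Step 2: prey: 9+1-6=4; pred: 17+3-6=14
Step 3: prey: 4+0-2=2; pred: 14+1-5=10
Step 4: prey: 2+0-0=2; pred: 10+0-4=6
Step 5: prey: 2+0-0=2; pred: 6+0-2=4
Step 6: prey: 2+0-0=2; pred: 4+0-1=3
Step 7: prey: 2+0-0=2; pred: 3+0-1=2
Step 8: prey: 2+0-0=2; pred: 2+0-0=2
Steps 9-15: state stable at prey=2, pred=2 (no change)
No extinction within 15 steps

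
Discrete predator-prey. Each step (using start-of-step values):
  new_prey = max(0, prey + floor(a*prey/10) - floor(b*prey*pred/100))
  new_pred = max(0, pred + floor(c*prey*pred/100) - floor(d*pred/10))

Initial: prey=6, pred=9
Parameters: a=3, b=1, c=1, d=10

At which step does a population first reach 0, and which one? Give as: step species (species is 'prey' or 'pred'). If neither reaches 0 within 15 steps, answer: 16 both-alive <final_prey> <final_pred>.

Step 1: prey: 6+1-0=7; pred: 9+0-9=0
First extinction: pred at step 1

Answer: 1 pred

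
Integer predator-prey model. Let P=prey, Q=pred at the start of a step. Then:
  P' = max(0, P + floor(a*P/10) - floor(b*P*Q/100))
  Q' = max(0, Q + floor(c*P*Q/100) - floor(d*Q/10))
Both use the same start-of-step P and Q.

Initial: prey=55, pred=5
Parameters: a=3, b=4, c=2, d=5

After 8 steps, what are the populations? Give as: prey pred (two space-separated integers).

Answer: 0 4

Derivation:
Step 1: prey: 55+16-11=60; pred: 5+5-2=8
Step 2: prey: 60+18-19=59; pred: 8+9-4=13
Step 3: prey: 59+17-30=46; pred: 13+15-6=22
Step 4: prey: 46+13-40=19; pred: 22+20-11=31
Step 5: prey: 19+5-23=1; pred: 31+11-15=27
Step 6: prey: 1+0-1=0; pred: 27+0-13=14
Step 7: prey: 0+0-0=0; pred: 14+0-7=7
Step 8: prey: 0+0-0=0; pred: 7+0-3=4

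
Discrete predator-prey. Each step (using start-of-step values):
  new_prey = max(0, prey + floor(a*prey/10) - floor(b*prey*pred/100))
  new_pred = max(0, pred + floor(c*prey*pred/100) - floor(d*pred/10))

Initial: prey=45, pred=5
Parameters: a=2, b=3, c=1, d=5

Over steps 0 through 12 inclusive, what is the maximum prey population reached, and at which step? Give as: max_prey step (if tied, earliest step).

Answer: 68 9

Derivation:
Step 1: prey: 45+9-6=48; pred: 5+2-2=5
Step 2: prey: 48+9-7=50; pred: 5+2-2=5
Step 3: prey: 50+10-7=53; pred: 5+2-2=5
Step 4: prey: 53+10-7=56; pred: 5+2-2=5
Step 5: prey: 56+11-8=59; pred: 5+2-2=5
Step 6: prey: 59+11-8=62; pred: 5+2-2=5
Step 7: prey: 62+12-9=65; pred: 5+3-2=6
Step 8: prey: 65+13-11=67; pred: 6+3-3=6
Step 9: prey: 67+13-12=68; pred: 6+4-3=7
Step 10: prey: 68+13-14=67; pred: 7+4-3=8
Step 11: prey: 67+13-16=64; pred: 8+5-4=9
Step 12: prey: 64+12-17=59; pred: 9+5-4=10
Max prey = 68 at step 9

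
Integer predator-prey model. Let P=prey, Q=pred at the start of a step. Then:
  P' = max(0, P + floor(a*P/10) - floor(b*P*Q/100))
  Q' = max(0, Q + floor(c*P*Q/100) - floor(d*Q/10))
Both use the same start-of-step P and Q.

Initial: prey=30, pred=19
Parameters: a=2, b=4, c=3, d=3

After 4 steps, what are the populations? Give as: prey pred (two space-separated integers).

Step 1: prey: 30+6-22=14; pred: 19+17-5=31
Step 2: prey: 14+2-17=0; pred: 31+13-9=35
Step 3: prey: 0+0-0=0; pred: 35+0-10=25
Step 4: prey: 0+0-0=0; pred: 25+0-7=18

Answer: 0 18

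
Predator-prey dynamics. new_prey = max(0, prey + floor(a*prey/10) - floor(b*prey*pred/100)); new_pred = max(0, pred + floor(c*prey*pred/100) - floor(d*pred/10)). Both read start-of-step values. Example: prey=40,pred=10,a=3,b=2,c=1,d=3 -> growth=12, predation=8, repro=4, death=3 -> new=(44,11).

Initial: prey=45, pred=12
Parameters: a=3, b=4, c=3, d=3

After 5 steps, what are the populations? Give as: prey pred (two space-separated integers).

Step 1: prey: 45+13-21=37; pred: 12+16-3=25
Step 2: prey: 37+11-37=11; pred: 25+27-7=45
Step 3: prey: 11+3-19=0; pred: 45+14-13=46
Step 4: prey: 0+0-0=0; pred: 46+0-13=33
Step 5: prey: 0+0-0=0; pred: 33+0-9=24

Answer: 0 24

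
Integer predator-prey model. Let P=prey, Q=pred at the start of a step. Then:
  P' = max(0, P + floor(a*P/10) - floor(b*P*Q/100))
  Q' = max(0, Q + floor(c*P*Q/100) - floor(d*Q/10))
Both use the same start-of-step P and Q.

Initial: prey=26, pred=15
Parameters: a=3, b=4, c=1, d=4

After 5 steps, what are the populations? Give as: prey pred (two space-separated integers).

Answer: 14 3

Derivation:
Step 1: prey: 26+7-15=18; pred: 15+3-6=12
Step 2: prey: 18+5-8=15; pred: 12+2-4=10
Step 3: prey: 15+4-6=13; pred: 10+1-4=7
Step 4: prey: 13+3-3=13; pred: 7+0-2=5
Step 5: prey: 13+3-2=14; pred: 5+0-2=3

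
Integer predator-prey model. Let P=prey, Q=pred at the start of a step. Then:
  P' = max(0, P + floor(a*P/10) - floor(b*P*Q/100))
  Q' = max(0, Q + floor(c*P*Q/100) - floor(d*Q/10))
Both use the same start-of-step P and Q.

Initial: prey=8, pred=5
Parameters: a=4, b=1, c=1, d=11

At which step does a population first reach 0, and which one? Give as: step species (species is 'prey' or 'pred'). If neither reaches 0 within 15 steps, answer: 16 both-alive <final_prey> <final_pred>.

Step 1: prey: 8+3-0=11; pred: 5+0-5=0
First extinction: pred at step 1

Answer: 1 pred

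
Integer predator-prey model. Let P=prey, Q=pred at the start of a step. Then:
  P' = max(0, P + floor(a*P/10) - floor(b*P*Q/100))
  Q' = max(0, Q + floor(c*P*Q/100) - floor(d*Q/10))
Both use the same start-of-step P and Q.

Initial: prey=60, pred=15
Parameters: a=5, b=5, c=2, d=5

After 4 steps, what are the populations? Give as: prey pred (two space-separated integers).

Answer: 0 12

Derivation:
Step 1: prey: 60+30-45=45; pred: 15+18-7=26
Step 2: prey: 45+22-58=9; pred: 26+23-13=36
Step 3: prey: 9+4-16=0; pred: 36+6-18=24
Step 4: prey: 0+0-0=0; pred: 24+0-12=12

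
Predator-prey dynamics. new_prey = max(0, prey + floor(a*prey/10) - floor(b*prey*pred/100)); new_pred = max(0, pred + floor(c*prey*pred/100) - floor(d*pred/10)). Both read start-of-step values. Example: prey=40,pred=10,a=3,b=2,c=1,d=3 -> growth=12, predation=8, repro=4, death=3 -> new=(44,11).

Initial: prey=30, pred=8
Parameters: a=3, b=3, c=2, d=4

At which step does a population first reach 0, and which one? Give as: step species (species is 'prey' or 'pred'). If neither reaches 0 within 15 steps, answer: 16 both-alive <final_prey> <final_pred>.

Step 1: prey: 30+9-7=32; pred: 8+4-3=9
Step 2: prey: 32+9-8=33; pred: 9+5-3=11
Step 3: prey: 33+9-10=32; pred: 11+7-4=14
Step 4: prey: 32+9-13=28; pred: 14+8-5=17
Step 5: prey: 28+8-14=22; pred: 17+9-6=20
Step 6: prey: 22+6-13=15; pred: 20+8-8=20
Step 7: prey: 15+4-9=10; pred: 20+6-8=18
Step 8: prey: 10+3-5=8; pred: 18+3-7=14
Step 9: prey: 8+2-3=7; pred: 14+2-5=11
Step 10: prey: 7+2-2=7; pred: 11+1-4=8
Step 11: prey: 7+2-1=8; pred: 8+1-3=6
Step 12: prey: 8+2-1=9; pred: 6+0-2=4
Step 13: prey: 9+2-1=10; pred: 4+0-1=3
Step 14: prey: 10+3-0=13; pred: 3+0-1=2
Step 15: prey: 13+3-0=16; pred: 2+0-0=2
No extinction within 15 steps

Answer: 16 both-alive 16 2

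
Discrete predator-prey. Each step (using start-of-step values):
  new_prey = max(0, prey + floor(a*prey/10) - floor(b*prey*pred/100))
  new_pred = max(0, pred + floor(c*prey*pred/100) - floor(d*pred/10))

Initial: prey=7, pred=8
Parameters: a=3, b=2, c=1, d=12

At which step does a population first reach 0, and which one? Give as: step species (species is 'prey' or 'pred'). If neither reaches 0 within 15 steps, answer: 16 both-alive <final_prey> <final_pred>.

Step 1: prey: 7+2-1=8; pred: 8+0-9=0
First extinction: pred at step 1

Answer: 1 pred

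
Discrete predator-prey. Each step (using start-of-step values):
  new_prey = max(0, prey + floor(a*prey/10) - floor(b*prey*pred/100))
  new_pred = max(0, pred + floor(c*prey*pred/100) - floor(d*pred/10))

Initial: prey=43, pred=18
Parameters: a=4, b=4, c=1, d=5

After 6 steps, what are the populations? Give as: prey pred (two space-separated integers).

Step 1: prey: 43+17-30=30; pred: 18+7-9=16
Step 2: prey: 30+12-19=23; pred: 16+4-8=12
Step 3: prey: 23+9-11=21; pred: 12+2-6=8
Step 4: prey: 21+8-6=23; pred: 8+1-4=5
Step 5: prey: 23+9-4=28; pred: 5+1-2=4
Step 6: prey: 28+11-4=35; pred: 4+1-2=3

Answer: 35 3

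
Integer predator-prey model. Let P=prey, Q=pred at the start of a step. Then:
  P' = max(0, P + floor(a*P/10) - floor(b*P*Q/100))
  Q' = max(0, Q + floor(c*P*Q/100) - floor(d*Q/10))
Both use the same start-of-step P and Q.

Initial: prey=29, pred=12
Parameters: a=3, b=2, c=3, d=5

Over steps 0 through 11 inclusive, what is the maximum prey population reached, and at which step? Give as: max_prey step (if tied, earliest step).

Step 1: prey: 29+8-6=31; pred: 12+10-6=16
Step 2: prey: 31+9-9=31; pred: 16+14-8=22
Step 3: prey: 31+9-13=27; pred: 22+20-11=31
Step 4: prey: 27+8-16=19; pred: 31+25-15=41
Step 5: prey: 19+5-15=9; pred: 41+23-20=44
Step 6: prey: 9+2-7=4; pred: 44+11-22=33
Step 7: prey: 4+1-2=3; pred: 33+3-16=20
Step 8: prey: 3+0-1=2; pred: 20+1-10=11
Step 9: prey: 2+0-0=2; pred: 11+0-5=6
Step 10: prey: 2+0-0=2; pred: 6+0-3=3
Step 11: prey: 2+0-0=2; pred: 3+0-1=2
Max prey = 31 at step 1

Answer: 31 1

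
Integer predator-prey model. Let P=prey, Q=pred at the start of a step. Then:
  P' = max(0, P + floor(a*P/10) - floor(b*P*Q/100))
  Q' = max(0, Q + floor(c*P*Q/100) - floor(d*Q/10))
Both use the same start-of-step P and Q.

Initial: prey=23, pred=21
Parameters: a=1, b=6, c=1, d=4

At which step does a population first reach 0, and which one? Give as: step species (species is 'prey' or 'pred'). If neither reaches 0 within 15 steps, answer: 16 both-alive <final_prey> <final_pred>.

Answer: 1 prey

Derivation:
Step 1: prey: 23+2-28=0; pred: 21+4-8=17
First extinction: prey at step 1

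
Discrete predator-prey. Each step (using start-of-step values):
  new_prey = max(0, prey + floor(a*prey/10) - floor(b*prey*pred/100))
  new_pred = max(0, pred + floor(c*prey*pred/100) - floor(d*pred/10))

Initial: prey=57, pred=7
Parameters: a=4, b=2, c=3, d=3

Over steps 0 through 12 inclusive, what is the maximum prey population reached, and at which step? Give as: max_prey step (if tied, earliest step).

Step 1: prey: 57+22-7=72; pred: 7+11-2=16
Step 2: prey: 72+28-23=77; pred: 16+34-4=46
Step 3: prey: 77+30-70=37; pred: 46+106-13=139
Step 4: prey: 37+14-102=0; pred: 139+154-41=252
Step 5: prey: 0+0-0=0; pred: 252+0-75=177
Step 6: prey: 0+0-0=0; pred: 177+0-53=124
Step 7: prey: 0+0-0=0; pred: 124+0-37=87
Step 8: prey: 0+0-0=0; pred: 87+0-26=61
Step 9: prey: 0+0-0=0; pred: 61+0-18=43
Step 10: prey: 0+0-0=0; pred: 43+0-12=31
Step 11: prey: 0+0-0=0; pred: 31+0-9=22
Step 12: prey: 0+0-0=0; pred: 22+0-6=16
Max prey = 77 at step 2

Answer: 77 2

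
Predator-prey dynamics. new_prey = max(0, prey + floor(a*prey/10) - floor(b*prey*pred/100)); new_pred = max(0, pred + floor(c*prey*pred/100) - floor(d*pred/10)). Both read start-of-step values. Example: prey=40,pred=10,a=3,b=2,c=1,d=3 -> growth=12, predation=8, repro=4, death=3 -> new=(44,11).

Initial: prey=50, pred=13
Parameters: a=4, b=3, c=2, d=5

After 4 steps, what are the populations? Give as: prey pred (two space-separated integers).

Answer: 5 36

Derivation:
Step 1: prey: 50+20-19=51; pred: 13+13-6=20
Step 2: prey: 51+20-30=41; pred: 20+20-10=30
Step 3: prey: 41+16-36=21; pred: 30+24-15=39
Step 4: prey: 21+8-24=5; pred: 39+16-19=36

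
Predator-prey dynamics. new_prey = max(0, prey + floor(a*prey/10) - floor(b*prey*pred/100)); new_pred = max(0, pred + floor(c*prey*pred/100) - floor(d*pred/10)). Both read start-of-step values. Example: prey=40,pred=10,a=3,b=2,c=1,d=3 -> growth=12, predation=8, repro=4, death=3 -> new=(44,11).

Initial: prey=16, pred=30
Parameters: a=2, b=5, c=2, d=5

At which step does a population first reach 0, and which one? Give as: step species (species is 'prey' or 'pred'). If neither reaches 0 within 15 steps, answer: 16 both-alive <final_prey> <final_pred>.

Step 1: prey: 16+3-24=0; pred: 30+9-15=24
First extinction: prey at step 1

Answer: 1 prey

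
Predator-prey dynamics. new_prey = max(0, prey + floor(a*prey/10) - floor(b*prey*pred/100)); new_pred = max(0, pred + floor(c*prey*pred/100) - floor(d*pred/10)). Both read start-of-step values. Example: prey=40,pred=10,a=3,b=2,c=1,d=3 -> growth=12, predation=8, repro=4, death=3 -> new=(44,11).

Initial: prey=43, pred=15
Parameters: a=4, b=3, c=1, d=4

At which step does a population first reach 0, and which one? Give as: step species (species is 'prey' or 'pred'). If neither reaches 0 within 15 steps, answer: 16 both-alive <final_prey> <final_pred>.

Answer: 16 both-alive 44 13

Derivation:
Step 1: prey: 43+17-19=41; pred: 15+6-6=15
Step 2: prey: 41+16-18=39; pred: 15+6-6=15
Step 3: prey: 39+15-17=37; pred: 15+5-6=14
Step 4: prey: 37+14-15=36; pred: 14+5-5=14
Step 5: prey: 36+14-15=35; pred: 14+5-5=14
Step 6: prey: 35+14-14=35; pred: 14+4-5=13
Step 7: prey: 35+14-13=36; pred: 13+4-5=12
Step 8: prey: 36+14-12=38; pred: 12+4-4=12
Step 9: prey: 38+15-13=40; pred: 12+4-4=12
Step 10: prey: 40+16-14=42; pred: 12+4-4=12
Step 11: prey: 42+16-15=43; pred: 12+5-4=13
Step 12: prey: 43+17-16=44; pred: 13+5-5=13
Step 13: prey: 44+17-17=44; pred: 13+5-5=13
Steps 14-15: state stable at prey=44, pred=13 (no change)
No extinction within 15 steps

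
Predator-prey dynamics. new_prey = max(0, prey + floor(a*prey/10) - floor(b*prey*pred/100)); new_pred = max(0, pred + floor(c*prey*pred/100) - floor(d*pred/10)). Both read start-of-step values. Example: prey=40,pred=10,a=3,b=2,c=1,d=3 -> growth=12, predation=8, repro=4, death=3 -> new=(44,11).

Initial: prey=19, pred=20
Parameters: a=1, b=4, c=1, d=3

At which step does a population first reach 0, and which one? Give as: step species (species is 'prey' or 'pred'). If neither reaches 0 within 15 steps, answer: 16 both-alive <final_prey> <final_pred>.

Step 1: prey: 19+1-15=5; pred: 20+3-6=17
Step 2: prey: 5+0-3=2; pred: 17+0-5=12
Step 3: prey: 2+0-0=2; pred: 12+0-3=9
Step 4: prey: 2+0-0=2; pred: 9+0-2=7
Step 5: prey: 2+0-0=2; pred: 7+0-2=5
Step 6: prey: 2+0-0=2; pred: 5+0-1=4
Step 7: prey: 2+0-0=2; pred: 4+0-1=3
Step 8: prey: 2+0-0=2; pred: 3+0-0=3
Steps 9-15: state stable at prey=2, pred=3 (no change)
No extinction within 15 steps

Answer: 16 both-alive 2 3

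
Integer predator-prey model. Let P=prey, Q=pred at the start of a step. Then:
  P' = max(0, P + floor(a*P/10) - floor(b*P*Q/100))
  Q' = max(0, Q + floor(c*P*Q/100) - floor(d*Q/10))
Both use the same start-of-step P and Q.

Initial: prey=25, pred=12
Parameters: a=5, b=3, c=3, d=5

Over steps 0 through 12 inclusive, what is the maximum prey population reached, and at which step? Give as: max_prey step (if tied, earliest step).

Answer: 30 2

Derivation:
Step 1: prey: 25+12-9=28; pred: 12+9-6=15
Step 2: prey: 28+14-12=30; pred: 15+12-7=20
Step 3: prey: 30+15-18=27; pred: 20+18-10=28
Step 4: prey: 27+13-22=18; pred: 28+22-14=36
Step 5: prey: 18+9-19=8; pred: 36+19-18=37
Step 6: prey: 8+4-8=4; pred: 37+8-18=27
Step 7: prey: 4+2-3=3; pred: 27+3-13=17
Step 8: prey: 3+1-1=3; pred: 17+1-8=10
Step 9: prey: 3+1-0=4; pred: 10+0-5=5
Step 10: prey: 4+2-0=6; pred: 5+0-2=3
Step 11: prey: 6+3-0=9; pred: 3+0-1=2
Step 12: prey: 9+4-0=13; pred: 2+0-1=1
Max prey = 30 at step 2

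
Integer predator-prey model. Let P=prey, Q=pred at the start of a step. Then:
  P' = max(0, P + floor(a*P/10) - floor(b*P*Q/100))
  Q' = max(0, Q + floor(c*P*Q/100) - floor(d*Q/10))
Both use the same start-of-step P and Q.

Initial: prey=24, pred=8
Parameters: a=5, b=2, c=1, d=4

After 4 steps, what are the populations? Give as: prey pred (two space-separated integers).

Step 1: prey: 24+12-3=33; pred: 8+1-3=6
Step 2: prey: 33+16-3=46; pred: 6+1-2=5
Step 3: prey: 46+23-4=65; pred: 5+2-2=5
Step 4: prey: 65+32-6=91; pred: 5+3-2=6

Answer: 91 6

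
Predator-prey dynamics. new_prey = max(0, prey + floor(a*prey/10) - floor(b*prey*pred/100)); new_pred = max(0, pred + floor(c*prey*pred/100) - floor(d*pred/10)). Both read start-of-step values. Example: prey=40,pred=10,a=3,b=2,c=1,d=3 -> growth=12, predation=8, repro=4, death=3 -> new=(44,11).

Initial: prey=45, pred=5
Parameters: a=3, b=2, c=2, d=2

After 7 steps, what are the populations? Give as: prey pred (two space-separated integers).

Answer: 0 70

Derivation:
Step 1: prey: 45+13-4=54; pred: 5+4-1=8
Step 2: prey: 54+16-8=62; pred: 8+8-1=15
Step 3: prey: 62+18-18=62; pred: 15+18-3=30
Step 4: prey: 62+18-37=43; pred: 30+37-6=61
Step 5: prey: 43+12-52=3; pred: 61+52-12=101
Step 6: prey: 3+0-6=0; pred: 101+6-20=87
Step 7: prey: 0+0-0=0; pred: 87+0-17=70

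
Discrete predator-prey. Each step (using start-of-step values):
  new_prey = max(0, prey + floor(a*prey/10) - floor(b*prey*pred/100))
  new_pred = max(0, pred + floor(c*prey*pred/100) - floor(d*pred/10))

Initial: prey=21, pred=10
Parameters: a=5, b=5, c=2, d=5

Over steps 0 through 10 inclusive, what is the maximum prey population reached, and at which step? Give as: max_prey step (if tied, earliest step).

Step 1: prey: 21+10-10=21; pred: 10+4-5=9
Step 2: prey: 21+10-9=22; pred: 9+3-4=8
Step 3: prey: 22+11-8=25; pred: 8+3-4=7
Step 4: prey: 25+12-8=29; pred: 7+3-3=7
Step 5: prey: 29+14-10=33; pred: 7+4-3=8
Step 6: prey: 33+16-13=36; pred: 8+5-4=9
Step 7: prey: 36+18-16=38; pred: 9+6-4=11
Step 8: prey: 38+19-20=37; pred: 11+8-5=14
Step 9: prey: 37+18-25=30; pred: 14+10-7=17
Step 10: prey: 30+15-25=20; pred: 17+10-8=19
Max prey = 38 at step 7

Answer: 38 7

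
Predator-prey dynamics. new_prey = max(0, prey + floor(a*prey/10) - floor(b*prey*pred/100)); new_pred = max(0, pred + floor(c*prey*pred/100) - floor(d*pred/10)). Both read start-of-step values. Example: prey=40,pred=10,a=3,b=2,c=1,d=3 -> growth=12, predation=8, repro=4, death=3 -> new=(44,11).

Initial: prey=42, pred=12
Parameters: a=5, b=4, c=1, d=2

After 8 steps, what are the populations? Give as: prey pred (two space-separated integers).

Step 1: prey: 42+21-20=43; pred: 12+5-2=15
Step 2: prey: 43+21-25=39; pred: 15+6-3=18
Step 3: prey: 39+19-28=30; pred: 18+7-3=22
Step 4: prey: 30+15-26=19; pred: 22+6-4=24
Step 5: prey: 19+9-18=10; pred: 24+4-4=24
Step 6: prey: 10+5-9=6; pred: 24+2-4=22
Step 7: prey: 6+3-5=4; pred: 22+1-4=19
Step 8: prey: 4+2-3=3; pred: 19+0-3=16

Answer: 3 16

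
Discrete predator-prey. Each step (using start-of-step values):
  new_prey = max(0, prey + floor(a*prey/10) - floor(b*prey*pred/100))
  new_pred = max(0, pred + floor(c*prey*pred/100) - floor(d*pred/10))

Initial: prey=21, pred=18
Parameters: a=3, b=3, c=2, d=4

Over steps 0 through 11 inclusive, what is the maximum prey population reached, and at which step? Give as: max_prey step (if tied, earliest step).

Step 1: prey: 21+6-11=16; pred: 18+7-7=18
Step 2: prey: 16+4-8=12; pred: 18+5-7=16
Step 3: prey: 12+3-5=10; pred: 16+3-6=13
Step 4: prey: 10+3-3=10; pred: 13+2-5=10
Step 5: prey: 10+3-3=10; pred: 10+2-4=8
Step 6: prey: 10+3-2=11; pred: 8+1-3=6
Step 7: prey: 11+3-1=13; pred: 6+1-2=5
Step 8: prey: 13+3-1=15; pred: 5+1-2=4
Step 9: prey: 15+4-1=18; pred: 4+1-1=4
Step 10: prey: 18+5-2=21; pred: 4+1-1=4
Step 11: prey: 21+6-2=25; pred: 4+1-1=4
Max prey = 25 at step 11

Answer: 25 11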